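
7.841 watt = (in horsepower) 0.01051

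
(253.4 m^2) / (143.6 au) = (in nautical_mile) 6.369e-15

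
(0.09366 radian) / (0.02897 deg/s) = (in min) 3.087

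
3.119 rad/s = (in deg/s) 178.7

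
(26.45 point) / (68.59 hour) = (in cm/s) 3.779e-06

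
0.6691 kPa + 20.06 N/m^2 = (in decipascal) 6892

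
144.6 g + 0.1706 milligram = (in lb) 0.3188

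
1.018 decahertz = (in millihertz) 1.018e+04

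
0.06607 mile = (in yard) 116.3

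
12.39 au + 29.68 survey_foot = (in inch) 7.297e+13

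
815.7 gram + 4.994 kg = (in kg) 5.81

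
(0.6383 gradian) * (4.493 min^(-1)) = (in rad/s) 0.0007508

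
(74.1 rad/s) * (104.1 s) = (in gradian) 4.911e+05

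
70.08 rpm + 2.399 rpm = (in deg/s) 434.9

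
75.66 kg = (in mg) 7.566e+07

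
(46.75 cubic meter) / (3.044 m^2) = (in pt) 4.353e+04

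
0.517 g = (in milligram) 517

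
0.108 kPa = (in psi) 0.01566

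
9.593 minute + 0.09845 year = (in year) 0.09847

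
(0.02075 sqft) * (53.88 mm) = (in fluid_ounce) 3.512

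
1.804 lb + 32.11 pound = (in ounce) 542.6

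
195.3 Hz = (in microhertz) 1.953e+08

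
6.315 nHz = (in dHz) 6.315e-08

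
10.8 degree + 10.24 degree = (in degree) 21.04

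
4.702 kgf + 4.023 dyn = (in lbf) 10.37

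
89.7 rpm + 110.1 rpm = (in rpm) 199.8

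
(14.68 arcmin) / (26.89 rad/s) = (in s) 0.0001588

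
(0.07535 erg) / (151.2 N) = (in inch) 1.962e-09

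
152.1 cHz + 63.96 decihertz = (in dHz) 79.17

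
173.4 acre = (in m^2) 7.017e+05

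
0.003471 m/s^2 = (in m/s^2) 0.003471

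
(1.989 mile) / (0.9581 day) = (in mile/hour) 0.0865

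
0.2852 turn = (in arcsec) 3.696e+05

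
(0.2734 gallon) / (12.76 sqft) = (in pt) 2.475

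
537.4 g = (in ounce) 18.96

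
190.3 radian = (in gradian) 1.211e+04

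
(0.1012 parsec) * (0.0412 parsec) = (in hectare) 3.97e+26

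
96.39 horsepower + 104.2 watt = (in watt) 7.198e+04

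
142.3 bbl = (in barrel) 142.3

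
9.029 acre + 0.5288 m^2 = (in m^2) 3.654e+04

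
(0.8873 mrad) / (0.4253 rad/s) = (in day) 2.415e-08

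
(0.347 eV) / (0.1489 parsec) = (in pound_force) 2.72e-36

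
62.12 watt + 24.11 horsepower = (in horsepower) 24.19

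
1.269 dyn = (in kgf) 1.294e-06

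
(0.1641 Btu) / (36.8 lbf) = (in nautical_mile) 0.0005711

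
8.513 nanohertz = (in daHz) 8.513e-10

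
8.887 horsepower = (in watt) 6627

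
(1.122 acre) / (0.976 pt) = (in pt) 3.738e+10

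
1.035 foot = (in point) 894.2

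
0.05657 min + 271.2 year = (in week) 1.414e+04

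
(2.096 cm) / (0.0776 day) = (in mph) 6.993e-06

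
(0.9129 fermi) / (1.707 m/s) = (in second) 5.348e-16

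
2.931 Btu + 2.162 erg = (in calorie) 739.1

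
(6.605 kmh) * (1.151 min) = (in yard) 138.6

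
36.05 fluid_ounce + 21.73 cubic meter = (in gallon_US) 5741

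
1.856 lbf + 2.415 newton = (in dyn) 1.067e+06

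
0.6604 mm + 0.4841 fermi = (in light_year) 6.98e-20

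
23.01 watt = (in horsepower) 0.03086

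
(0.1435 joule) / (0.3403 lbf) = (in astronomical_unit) 6.337e-13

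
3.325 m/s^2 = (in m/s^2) 3.325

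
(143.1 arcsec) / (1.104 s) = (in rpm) 0.006001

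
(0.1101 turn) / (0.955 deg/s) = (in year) 1.316e-06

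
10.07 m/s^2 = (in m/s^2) 10.07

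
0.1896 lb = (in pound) 0.1896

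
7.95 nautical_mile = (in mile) 9.149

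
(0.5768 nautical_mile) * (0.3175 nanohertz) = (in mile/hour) 7.587e-07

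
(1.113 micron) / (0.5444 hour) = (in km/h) 2.044e-09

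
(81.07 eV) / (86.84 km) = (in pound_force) 3.363e-23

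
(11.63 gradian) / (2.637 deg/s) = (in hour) 0.001103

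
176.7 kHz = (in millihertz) 1.767e+08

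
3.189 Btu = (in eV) 2.1e+22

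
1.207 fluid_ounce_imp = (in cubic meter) 3.429e-05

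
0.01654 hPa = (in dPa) 16.54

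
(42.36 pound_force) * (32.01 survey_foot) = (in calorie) 439.4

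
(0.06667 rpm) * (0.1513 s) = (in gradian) 0.06725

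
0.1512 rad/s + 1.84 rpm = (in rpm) 3.284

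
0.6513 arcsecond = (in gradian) 0.000201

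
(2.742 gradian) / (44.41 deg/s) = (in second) 0.05557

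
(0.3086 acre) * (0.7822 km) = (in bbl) 6.144e+06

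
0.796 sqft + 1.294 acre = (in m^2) 5237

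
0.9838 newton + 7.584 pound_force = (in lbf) 7.805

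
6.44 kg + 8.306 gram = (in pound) 14.22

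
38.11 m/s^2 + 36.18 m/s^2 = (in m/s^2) 74.29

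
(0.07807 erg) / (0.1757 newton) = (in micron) 0.04443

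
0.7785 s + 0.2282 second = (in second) 1.007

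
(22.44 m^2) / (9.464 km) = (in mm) 2.371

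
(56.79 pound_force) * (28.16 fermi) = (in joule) 7.114e-12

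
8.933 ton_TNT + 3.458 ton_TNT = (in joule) 5.184e+10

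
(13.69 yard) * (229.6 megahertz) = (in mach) 8.441e+06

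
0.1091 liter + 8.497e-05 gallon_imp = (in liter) 0.1095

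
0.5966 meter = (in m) 0.5966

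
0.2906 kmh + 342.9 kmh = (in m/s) 95.33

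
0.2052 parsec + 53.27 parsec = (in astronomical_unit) 1.103e+07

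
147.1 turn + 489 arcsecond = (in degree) 5.296e+04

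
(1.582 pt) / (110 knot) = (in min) 1.644e-07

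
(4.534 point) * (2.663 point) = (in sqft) 1.617e-05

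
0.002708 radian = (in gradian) 0.1724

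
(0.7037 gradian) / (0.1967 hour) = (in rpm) 0.0001491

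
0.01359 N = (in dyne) 1359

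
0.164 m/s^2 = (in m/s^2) 0.164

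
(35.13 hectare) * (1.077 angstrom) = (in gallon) 0.009995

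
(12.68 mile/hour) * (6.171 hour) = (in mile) 78.25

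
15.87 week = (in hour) 2666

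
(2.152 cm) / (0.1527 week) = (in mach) 6.843e-10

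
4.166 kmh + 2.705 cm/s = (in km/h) 4.263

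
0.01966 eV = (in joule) 3.15e-21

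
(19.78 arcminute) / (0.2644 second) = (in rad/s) 0.02176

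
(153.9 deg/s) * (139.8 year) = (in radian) 1.184e+10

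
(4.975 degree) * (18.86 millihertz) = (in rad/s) 0.001638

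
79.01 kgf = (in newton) 774.8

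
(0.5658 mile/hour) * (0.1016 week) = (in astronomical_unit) 1.039e-07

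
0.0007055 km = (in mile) 0.0004384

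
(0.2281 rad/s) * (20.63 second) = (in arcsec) 9.706e+05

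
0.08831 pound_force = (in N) 0.3928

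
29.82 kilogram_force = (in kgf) 29.82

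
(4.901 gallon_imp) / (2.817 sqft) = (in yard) 0.0931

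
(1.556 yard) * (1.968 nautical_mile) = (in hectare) 0.5186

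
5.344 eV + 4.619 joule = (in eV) 2.883e+19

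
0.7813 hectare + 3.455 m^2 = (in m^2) 7816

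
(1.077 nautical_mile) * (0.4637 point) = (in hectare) 3.263e-05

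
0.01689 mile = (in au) 1.817e-10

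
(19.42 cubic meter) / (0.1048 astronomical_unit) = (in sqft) 1.333e-08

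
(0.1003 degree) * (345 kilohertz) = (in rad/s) 603.9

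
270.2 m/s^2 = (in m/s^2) 270.2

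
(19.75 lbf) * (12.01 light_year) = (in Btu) 9.461e+15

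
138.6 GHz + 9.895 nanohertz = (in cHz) 1.386e+13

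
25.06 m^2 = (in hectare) 0.002506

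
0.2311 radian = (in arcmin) 794.5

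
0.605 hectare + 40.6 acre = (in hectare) 17.04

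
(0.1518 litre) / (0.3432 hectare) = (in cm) 4.423e-06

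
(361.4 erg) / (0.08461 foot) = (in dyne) 140.1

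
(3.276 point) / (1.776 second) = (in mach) 1.911e-06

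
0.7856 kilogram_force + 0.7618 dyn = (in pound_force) 1.732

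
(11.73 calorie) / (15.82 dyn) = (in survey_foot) 1.018e+06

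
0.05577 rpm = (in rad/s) 0.00584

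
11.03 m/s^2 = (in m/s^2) 11.03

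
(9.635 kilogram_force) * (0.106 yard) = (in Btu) 0.00868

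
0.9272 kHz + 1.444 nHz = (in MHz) 0.0009272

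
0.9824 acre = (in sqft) 4.279e+04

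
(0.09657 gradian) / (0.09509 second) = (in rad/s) 0.01595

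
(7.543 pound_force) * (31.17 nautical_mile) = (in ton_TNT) 0.0004629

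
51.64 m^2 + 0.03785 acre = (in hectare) 0.02048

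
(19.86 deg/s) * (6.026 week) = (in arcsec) 2.606e+11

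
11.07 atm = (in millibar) 1.122e+04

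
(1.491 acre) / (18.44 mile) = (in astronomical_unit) 1.359e-12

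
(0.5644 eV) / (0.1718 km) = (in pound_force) 1.183e-22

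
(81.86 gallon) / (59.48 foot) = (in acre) 4.224e-06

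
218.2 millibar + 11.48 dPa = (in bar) 0.2182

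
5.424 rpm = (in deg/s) 32.54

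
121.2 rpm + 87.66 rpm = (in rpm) 208.9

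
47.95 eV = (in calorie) 1.836e-18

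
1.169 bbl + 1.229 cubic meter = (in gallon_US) 373.8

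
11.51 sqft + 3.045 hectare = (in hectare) 3.045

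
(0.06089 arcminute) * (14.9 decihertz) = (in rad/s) 2.639e-05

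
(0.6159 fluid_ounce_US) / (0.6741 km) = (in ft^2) 2.908e-07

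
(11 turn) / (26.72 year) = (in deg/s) 4.7e-06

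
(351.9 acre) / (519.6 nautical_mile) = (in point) 4195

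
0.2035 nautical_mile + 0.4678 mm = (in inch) 1.484e+04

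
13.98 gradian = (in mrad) 219.6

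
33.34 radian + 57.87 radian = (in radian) 91.21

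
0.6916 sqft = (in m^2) 0.06425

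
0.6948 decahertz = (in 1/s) 6.948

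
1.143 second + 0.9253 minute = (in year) 1.797e-06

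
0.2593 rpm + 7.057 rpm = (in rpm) 7.316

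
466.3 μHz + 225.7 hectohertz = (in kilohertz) 22.57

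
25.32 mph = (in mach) 0.03324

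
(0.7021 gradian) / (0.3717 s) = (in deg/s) 1.7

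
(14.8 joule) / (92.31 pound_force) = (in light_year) 3.81e-18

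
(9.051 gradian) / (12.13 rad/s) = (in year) 3.717e-10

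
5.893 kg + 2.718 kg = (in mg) 8.611e+06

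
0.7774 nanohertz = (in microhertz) 0.0007774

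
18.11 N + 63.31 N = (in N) 81.42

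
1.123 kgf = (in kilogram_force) 1.123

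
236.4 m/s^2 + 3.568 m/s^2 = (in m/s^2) 240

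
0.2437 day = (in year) 0.0006677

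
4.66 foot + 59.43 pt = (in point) 4086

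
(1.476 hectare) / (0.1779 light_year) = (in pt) 2.486e-08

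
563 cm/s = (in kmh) 20.27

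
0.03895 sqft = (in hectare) 3.619e-07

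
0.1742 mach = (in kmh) 213.5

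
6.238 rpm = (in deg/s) 37.43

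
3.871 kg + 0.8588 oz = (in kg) 3.895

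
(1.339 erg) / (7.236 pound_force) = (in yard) 4.549e-09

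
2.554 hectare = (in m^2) 2.554e+04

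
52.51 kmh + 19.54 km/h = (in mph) 44.77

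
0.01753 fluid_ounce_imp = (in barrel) 3.133e-06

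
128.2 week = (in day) 897.4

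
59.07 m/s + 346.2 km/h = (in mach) 0.4559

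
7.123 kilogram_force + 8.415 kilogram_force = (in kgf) 15.54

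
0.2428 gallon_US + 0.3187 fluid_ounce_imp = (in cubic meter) 0.0009282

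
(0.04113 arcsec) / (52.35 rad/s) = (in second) 3.809e-09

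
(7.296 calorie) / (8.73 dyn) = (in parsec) 1.133e-11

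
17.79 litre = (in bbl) 0.1119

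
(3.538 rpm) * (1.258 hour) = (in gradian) 1.068e+05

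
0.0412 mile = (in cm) 6630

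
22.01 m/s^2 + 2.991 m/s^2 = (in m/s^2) 25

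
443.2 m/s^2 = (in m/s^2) 443.2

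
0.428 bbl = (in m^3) 0.06805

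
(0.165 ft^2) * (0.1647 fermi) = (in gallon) 6.67e-16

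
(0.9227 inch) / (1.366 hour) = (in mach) 1.4e-08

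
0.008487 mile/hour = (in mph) 0.008487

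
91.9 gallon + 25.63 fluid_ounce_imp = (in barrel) 2.193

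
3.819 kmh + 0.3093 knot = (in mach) 0.003583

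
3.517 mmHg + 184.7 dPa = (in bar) 0.004874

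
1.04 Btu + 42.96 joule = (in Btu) 1.081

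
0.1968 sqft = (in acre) 4.518e-06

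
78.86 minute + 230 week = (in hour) 3.864e+04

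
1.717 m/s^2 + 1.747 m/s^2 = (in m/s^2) 3.464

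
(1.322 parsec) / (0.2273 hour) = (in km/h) 1.795e+14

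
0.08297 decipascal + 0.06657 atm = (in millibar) 67.45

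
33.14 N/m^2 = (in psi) 0.004807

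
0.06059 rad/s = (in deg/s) 3.472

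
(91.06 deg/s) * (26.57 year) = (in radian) 1.332e+09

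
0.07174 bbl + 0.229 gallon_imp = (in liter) 12.45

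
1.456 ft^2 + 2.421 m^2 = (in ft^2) 27.52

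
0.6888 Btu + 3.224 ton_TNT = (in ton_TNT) 3.224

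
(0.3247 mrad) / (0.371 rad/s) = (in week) 1.447e-09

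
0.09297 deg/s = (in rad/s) 0.001623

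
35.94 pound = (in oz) 575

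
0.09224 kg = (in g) 92.24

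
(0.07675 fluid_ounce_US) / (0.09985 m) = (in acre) 5.617e-09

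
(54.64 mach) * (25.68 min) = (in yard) 3.135e+07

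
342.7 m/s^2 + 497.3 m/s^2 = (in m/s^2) 840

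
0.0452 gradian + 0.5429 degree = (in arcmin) 35.01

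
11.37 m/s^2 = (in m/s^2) 11.37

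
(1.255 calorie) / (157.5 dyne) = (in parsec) 1.08e-13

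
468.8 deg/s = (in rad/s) 8.182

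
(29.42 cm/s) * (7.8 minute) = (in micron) 1.377e+08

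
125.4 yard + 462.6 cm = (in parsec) 3.866e-15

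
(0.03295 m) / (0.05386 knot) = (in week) 1.966e-06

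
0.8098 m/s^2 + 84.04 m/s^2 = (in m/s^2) 84.85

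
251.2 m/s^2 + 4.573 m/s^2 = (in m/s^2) 255.8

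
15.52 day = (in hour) 372.5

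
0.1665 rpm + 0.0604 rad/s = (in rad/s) 0.07784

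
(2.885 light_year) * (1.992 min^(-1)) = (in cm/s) 9.062e+16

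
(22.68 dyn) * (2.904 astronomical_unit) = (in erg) 9.853e+14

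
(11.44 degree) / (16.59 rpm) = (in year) 3.644e-09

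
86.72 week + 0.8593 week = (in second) 5.297e+07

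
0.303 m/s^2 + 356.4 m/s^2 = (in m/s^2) 356.7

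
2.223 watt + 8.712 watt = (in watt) 10.93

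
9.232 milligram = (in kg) 9.232e-06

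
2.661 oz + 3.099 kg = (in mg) 3.174e+06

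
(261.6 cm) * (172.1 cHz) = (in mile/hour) 10.07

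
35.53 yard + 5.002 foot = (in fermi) 3.401e+16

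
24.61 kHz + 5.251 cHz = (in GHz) 2.461e-05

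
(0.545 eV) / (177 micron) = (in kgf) 5.031e-17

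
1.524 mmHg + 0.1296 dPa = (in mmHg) 1.524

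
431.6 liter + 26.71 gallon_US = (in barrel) 3.351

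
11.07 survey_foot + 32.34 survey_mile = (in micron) 5.205e+10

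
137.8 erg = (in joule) 1.378e-05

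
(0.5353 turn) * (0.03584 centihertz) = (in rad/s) 0.001205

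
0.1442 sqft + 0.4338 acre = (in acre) 0.4338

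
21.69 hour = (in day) 0.9038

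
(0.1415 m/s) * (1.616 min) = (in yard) 15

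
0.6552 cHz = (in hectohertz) 6.552e-05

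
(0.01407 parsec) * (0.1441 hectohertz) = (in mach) 1.837e+13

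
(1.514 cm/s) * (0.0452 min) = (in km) 4.106e-05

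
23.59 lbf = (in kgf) 10.7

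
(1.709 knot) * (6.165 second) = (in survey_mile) 0.003368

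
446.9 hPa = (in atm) 0.4411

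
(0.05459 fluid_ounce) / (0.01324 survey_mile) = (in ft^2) 8.155e-07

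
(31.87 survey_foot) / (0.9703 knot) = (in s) 19.46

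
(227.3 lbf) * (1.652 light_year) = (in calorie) 3.777e+18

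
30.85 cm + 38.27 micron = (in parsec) 9.999e-18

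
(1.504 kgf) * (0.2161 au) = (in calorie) 1.14e+11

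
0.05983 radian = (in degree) 3.428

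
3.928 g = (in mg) 3928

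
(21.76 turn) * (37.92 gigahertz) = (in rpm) 4.951e+13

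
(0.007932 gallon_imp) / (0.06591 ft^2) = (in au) 3.937e-14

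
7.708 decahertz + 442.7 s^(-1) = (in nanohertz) 5.198e+11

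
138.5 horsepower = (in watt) 1.033e+05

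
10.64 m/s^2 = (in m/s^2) 10.64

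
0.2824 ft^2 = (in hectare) 2.624e-06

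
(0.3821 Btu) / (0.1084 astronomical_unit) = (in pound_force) 5.589e-09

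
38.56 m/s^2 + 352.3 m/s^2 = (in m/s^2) 390.9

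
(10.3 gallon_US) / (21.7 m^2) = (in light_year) 1.899e-19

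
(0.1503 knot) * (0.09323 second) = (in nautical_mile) 3.892e-06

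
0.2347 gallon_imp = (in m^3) 0.001067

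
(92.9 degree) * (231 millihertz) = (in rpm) 3.577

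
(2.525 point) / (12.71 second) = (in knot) 0.0001362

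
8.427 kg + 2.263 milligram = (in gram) 8427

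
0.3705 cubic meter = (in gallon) 97.88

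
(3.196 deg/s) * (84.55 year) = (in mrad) 1.487e+11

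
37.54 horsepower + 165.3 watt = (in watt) 2.816e+04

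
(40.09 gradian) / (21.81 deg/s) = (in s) 1.654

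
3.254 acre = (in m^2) 1.317e+04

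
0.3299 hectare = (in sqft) 3.551e+04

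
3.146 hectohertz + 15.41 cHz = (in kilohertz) 0.3148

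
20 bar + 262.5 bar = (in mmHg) 2.119e+05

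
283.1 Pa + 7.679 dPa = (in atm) 0.002802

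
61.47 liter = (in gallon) 16.24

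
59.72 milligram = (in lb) 0.0001317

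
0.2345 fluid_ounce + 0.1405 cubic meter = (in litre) 140.5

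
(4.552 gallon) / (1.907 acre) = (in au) 1.493e-17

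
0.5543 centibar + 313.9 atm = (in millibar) 3.181e+05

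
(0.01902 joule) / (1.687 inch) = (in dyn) 4.439e+04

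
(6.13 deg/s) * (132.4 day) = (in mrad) 1.224e+09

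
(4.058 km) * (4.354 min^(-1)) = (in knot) 572.4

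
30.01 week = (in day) 210.1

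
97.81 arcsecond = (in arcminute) 1.63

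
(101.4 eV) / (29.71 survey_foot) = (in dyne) 1.794e-13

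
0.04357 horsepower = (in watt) 32.49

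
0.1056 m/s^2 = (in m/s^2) 0.1056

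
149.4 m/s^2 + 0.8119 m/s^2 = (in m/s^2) 150.2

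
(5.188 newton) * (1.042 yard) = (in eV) 3.085e+19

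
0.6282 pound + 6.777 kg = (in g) 7062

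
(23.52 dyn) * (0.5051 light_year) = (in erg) 1.124e+19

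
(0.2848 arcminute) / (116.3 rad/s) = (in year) 2.259e-14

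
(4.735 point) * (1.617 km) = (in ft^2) 29.07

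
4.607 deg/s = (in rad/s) 0.08041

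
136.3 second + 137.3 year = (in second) 4.33e+09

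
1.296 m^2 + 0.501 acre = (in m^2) 2029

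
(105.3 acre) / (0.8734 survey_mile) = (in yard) 331.5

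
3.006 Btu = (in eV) 1.979e+22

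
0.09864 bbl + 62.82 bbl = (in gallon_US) 2643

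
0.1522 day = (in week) 0.02174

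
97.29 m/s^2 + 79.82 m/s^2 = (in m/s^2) 177.1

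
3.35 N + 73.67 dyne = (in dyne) 3.351e+05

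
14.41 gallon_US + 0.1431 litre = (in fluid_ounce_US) 1849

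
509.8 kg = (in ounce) 1.798e+04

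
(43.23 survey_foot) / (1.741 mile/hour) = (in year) 5.368e-07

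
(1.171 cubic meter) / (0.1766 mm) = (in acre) 1.639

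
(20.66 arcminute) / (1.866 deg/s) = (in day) 2.136e-06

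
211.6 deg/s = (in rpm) 35.27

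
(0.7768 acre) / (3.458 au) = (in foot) 1.994e-08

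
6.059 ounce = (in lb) 0.3787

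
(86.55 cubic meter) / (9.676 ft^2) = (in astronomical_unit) 6.436e-10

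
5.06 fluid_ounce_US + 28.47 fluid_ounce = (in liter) 0.9916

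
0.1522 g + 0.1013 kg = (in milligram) 1.015e+05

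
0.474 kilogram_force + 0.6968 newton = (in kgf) 0.5451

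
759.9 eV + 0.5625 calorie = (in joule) 2.353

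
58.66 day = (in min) 8.447e+04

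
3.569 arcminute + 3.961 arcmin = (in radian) 0.00219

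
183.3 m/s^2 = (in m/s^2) 183.3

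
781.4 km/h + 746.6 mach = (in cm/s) 2.544e+07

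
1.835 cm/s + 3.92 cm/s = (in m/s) 0.05755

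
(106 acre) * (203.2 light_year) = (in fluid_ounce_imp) 2.902e+28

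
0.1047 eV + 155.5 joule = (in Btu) 0.1474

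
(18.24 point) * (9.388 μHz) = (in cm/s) 6.041e-06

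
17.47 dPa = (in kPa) 0.001747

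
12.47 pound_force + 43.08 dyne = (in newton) 55.47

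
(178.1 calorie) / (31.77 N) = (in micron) 2.346e+07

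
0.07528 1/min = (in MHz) 1.255e-09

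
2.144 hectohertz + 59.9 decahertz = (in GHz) 8.134e-07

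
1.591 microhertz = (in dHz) 1.591e-05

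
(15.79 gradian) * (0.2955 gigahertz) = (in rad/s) 7.329e+07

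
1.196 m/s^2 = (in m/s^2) 1.196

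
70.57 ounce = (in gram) 2001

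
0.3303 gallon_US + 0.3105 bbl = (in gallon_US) 13.37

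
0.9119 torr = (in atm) 0.0012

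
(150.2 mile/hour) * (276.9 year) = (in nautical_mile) 3.166e+08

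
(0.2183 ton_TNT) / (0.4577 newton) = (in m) 1.996e+09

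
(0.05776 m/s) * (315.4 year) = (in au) 0.00384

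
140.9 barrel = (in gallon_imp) 4928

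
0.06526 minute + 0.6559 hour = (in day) 0.02737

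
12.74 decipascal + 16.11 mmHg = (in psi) 0.3117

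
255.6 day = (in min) 3.681e+05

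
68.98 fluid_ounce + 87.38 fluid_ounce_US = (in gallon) 1.222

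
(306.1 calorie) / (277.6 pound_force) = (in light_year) 1.096e-16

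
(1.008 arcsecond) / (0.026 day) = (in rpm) 2.077e-08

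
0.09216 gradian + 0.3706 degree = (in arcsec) 1633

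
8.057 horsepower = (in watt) 6008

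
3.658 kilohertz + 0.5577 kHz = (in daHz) 421.6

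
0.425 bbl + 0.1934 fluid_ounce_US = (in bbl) 0.425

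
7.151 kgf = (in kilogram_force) 7.151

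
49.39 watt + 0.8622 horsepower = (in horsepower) 0.9284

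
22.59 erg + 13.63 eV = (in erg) 22.59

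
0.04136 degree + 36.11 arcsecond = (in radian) 0.0008969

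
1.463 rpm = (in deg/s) 8.778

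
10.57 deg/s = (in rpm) 1.762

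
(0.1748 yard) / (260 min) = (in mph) 2.292e-05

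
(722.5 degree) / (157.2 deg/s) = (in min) 0.0766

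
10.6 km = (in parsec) 3.435e-13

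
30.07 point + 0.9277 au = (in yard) 1.518e+11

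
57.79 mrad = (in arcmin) 198.7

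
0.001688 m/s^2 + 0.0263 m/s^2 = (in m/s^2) 0.02799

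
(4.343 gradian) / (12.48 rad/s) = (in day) 6.327e-08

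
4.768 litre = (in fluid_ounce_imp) 167.8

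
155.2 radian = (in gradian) 9880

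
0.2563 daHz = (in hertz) 2.563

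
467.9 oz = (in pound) 29.24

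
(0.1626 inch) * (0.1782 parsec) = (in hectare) 2.271e+09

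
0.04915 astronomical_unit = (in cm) 7.353e+11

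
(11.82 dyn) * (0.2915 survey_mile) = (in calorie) 0.01325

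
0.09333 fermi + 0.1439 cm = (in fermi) 1.439e+12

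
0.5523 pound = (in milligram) 2.505e+05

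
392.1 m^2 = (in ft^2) 4221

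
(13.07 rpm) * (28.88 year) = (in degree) 7.142e+10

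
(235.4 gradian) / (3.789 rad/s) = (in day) 1.13e-05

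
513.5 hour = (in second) 1.849e+06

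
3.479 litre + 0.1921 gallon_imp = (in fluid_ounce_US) 147.2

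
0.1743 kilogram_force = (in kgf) 0.1743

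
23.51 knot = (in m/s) 12.09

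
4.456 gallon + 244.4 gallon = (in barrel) 5.925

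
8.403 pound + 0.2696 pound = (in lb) 8.673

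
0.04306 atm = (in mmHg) 32.73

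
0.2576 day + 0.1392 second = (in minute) 370.9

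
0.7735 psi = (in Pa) 5333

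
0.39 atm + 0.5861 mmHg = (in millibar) 395.9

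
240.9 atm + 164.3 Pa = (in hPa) 2.441e+05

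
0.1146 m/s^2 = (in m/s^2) 0.1146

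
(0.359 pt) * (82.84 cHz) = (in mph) 0.0002347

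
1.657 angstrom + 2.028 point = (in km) 7.154e-07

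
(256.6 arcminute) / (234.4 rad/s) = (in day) 3.686e-09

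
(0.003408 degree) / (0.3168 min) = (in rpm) 2.988e-05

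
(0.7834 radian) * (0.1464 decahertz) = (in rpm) 10.95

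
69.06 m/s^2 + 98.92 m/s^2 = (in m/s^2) 168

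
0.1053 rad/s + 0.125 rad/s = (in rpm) 2.199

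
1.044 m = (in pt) 2959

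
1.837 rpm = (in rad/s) 0.1924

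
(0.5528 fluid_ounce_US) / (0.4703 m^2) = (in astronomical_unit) 2.324e-16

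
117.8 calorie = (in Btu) 0.4672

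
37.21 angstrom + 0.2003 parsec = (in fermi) 6.181e+30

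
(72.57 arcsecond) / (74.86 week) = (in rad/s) 7.771e-12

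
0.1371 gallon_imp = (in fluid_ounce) 21.08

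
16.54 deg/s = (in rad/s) 0.2887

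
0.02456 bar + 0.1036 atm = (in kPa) 12.95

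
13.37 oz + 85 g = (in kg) 0.464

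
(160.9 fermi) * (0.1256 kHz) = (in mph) 4.521e-11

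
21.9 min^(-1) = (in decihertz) 3.65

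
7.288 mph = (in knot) 6.333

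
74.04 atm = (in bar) 75.02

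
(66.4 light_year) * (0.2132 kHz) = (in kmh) 4.822e+20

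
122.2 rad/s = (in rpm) 1167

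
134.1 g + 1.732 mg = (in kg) 0.1341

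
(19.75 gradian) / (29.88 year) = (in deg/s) 1.886e-08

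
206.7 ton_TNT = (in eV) 5.398e+30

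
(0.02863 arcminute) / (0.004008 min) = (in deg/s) 0.001984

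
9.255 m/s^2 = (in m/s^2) 9.255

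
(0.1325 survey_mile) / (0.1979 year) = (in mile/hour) 7.643e-05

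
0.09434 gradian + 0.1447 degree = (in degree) 0.2296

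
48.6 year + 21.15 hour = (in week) 2534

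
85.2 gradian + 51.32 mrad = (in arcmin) 4777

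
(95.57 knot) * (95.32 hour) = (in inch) 6.642e+08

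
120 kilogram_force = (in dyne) 1.177e+08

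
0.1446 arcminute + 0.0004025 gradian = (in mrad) 0.04838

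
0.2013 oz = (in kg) 0.005707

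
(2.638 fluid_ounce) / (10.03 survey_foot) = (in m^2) 2.552e-05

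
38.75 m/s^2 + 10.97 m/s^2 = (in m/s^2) 49.72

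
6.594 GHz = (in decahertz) 6.594e+08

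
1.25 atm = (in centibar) 126.7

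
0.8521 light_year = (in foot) 2.645e+16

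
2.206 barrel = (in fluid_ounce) 1.186e+04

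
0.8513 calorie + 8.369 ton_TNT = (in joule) 3.502e+10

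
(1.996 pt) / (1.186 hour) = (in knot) 3.206e-07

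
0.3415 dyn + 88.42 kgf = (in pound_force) 194.9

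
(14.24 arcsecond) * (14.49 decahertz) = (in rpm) 0.09553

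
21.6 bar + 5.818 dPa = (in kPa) 2160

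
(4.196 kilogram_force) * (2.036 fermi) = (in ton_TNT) 2.002e-23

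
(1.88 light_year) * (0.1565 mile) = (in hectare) 4.48e+14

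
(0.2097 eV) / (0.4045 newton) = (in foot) 2.725e-19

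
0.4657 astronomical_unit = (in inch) 2.743e+12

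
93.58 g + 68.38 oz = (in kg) 2.032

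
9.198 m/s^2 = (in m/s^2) 9.198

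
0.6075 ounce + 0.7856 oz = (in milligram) 3.949e+04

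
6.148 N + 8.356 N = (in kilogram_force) 1.479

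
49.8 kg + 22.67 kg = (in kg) 72.47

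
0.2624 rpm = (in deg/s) 1.574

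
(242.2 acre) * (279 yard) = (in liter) 2.501e+11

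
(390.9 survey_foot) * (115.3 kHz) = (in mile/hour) 3.073e+07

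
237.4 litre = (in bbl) 1.493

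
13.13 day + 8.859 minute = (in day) 13.14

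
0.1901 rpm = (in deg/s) 1.141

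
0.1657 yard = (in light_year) 1.602e-17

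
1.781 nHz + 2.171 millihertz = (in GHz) 2.171e-12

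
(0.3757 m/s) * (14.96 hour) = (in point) 5.736e+07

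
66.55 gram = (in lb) 0.1467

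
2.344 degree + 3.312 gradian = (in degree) 5.325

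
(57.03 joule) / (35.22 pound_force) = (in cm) 36.4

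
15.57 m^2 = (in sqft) 167.6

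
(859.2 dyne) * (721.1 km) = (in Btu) 5.872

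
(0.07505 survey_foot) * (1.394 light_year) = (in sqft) 3.247e+15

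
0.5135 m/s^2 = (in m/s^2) 0.5135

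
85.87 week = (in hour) 1.443e+04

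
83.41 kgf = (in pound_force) 183.9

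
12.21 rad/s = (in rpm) 116.6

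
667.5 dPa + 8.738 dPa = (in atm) 0.0006674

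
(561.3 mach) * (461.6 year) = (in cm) 2.782e+17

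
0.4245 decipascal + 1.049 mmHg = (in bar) 0.001399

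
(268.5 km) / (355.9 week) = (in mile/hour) 0.00279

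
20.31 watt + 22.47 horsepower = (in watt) 1.678e+04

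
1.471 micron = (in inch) 5.791e-05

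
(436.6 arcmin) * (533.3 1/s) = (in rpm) 646.8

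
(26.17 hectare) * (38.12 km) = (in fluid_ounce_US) 3.373e+14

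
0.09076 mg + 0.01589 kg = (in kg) 0.01589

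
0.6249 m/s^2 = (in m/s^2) 0.6249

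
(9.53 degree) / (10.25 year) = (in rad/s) 5.146e-10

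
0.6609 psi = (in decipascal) 4.557e+04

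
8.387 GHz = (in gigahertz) 8.387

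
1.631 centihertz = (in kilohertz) 1.631e-05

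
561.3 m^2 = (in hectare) 0.05613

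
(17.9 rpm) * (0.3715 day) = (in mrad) 6.017e+07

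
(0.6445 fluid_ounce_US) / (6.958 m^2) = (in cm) 0.0002739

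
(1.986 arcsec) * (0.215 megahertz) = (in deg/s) 118.6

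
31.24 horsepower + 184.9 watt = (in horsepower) 31.49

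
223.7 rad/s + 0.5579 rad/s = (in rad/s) 224.3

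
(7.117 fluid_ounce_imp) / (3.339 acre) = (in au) 1e-19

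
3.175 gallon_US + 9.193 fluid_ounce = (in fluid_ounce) 415.6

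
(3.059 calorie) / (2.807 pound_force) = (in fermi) 1.025e+15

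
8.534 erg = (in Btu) 8.089e-10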